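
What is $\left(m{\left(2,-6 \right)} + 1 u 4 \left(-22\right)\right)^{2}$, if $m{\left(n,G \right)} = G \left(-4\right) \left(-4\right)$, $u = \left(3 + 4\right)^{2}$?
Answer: $19430464$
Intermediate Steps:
$u = 49$ ($u = 7^{2} = 49$)
$m{\left(n,G \right)} = 16 G$ ($m{\left(n,G \right)} = - 4 G \left(-4\right) = 16 G$)
$\left(m{\left(2,-6 \right)} + 1 u 4 \left(-22\right)\right)^{2} = \left(16 \left(-6\right) + 1 \cdot 49 \cdot 4 \left(-22\right)\right)^{2} = \left(-96 + 49 \cdot 4 \left(-22\right)\right)^{2} = \left(-96 + 196 \left(-22\right)\right)^{2} = \left(-96 - 4312\right)^{2} = \left(-4408\right)^{2} = 19430464$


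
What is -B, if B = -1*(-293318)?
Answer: -293318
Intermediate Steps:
B = 293318
-B = -1*293318 = -293318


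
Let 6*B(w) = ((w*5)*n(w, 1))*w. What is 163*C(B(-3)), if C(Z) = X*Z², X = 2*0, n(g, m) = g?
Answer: 0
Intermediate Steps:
X = 0
B(w) = 5*w³/6 (B(w) = (((w*5)*w)*w)/6 = (((5*w)*w)*w)/6 = ((5*w²)*w)/6 = (5*w³)/6 = 5*w³/6)
C(Z) = 0 (C(Z) = 0*Z² = 0)
163*C(B(-3)) = 163*0 = 0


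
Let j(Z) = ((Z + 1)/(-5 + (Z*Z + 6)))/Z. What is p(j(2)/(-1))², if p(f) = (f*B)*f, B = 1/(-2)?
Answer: 81/40000 ≈ 0.0020250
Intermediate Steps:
B = -½ ≈ -0.50000
j(Z) = (1 + Z)/(Z*(1 + Z²)) (j(Z) = ((1 + Z)/(-5 + (Z² + 6)))/Z = ((1 + Z)/(-5 + (6 + Z²)))/Z = ((1 + Z)/(1 + Z²))/Z = (1 + Z)/(Z*(1 + Z²)))
p(f) = -f²/2 (p(f) = (f*(-½))*f = (-f/2)*f = -f²/2)
p(j(2)/(-1))² = (-(1 + 2)²/(2 + 2³)²/2)² = (-9/(2 + 8)²/2)² = (-((3/10)*(-1))²/2)² = (-(-3/10)²/2)² = (-½*9/100)² = (-9/200)² = 81/40000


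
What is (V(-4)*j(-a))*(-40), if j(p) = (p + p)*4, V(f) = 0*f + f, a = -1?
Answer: 1280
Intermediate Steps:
V(f) = f (V(f) = 0 + f = f)
j(p) = 8*p (j(p) = (2*p)*4 = 8*p)
(V(-4)*j(-a))*(-40) = -32*(-1*(-1))*(-40) = -32*(-40) = 1280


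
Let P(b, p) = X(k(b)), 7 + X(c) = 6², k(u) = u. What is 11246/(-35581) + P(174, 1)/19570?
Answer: -219052371/696320170 ≈ -0.31459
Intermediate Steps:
X(c) = 29 (X(c) = -7 + 6² = -7 + 36 = 29)
P(b, p) = 29
11246/(-35581) + P(174, 1)/19570 = 11246/(-35581) + 29/19570 = 11246*(-1/35581) + 29*(1/19570) = -11246/35581 + 29/19570 = -219052371/696320170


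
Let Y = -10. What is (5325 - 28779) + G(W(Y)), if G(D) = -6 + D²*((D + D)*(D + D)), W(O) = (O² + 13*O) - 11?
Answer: 11279584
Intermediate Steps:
W(O) = -11 + O² + 13*O
G(D) = -6 + 4*D⁴ (G(D) = -6 + D²*((2*D)*(2*D)) = -6 + D²*(4*D²) = -6 + 4*D⁴)
(5325 - 28779) + G(W(Y)) = (5325 - 28779) + (-6 + 4*(-11 + (-10)² + 13*(-10))⁴) = -23454 + (-6 + 4*(-11 + 100 - 130)⁴) = -23454 + (-6 + 4*(-41)⁴) = -23454 + (-6 + 4*2825761) = -23454 + (-6 + 11303044) = -23454 + 11303038 = 11279584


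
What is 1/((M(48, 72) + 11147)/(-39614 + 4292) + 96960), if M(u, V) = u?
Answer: 35322/3424809925 ≈ 1.0314e-5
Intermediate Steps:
1/((M(48, 72) + 11147)/(-39614 + 4292) + 96960) = 1/((48 + 11147)/(-39614 + 4292) + 96960) = 1/(11195/(-35322) + 96960) = 1/(11195*(-1/35322) + 96960) = 1/(-11195/35322 + 96960) = 1/(3424809925/35322) = 35322/3424809925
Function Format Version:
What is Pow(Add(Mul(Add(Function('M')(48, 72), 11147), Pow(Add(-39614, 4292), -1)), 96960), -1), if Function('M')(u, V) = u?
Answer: Rational(35322, 3424809925) ≈ 1.0314e-5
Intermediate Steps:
Pow(Add(Mul(Add(Function('M')(48, 72), 11147), Pow(Add(-39614, 4292), -1)), 96960), -1) = Pow(Add(Mul(Add(48, 11147), Pow(Add(-39614, 4292), -1)), 96960), -1) = Pow(Add(Mul(11195, Pow(-35322, -1)), 96960), -1) = Pow(Add(Mul(11195, Rational(-1, 35322)), 96960), -1) = Pow(Add(Rational(-11195, 35322), 96960), -1) = Pow(Rational(3424809925, 35322), -1) = Rational(35322, 3424809925)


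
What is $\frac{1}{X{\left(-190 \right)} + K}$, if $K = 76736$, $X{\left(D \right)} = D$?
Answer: $\frac{1}{76546} \approx 1.3064 \cdot 10^{-5}$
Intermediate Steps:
$\frac{1}{X{\left(-190 \right)} + K} = \frac{1}{-190 + 76736} = \frac{1}{76546}$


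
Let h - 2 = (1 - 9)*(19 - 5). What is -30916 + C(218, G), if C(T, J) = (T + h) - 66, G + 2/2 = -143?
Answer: -30874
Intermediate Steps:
G = -144 (G = -1 - 143 = -144)
h = -110 (h = 2 + (1 - 9)*(19 - 5) = 2 - 8*14 = 2 - 112 = -110)
C(T, J) = -176 + T (C(T, J) = (T - 110) - 66 = (-110 + T) - 66 = -176 + T)
-30916 + C(218, G) = -30916 + (-176 + 218) = -30916 + 42 = -30874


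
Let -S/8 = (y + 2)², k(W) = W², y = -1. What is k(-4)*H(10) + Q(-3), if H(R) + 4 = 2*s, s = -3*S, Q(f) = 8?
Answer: 712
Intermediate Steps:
S = -8 (S = -8*(-1 + 2)² = -8*1² = -8*1 = -8)
s = 24 (s = -3*(-8) = 24)
H(R) = 44 (H(R) = -4 + 2*24 = -4 + 48 = 44)
k(-4)*H(10) + Q(-3) = (-4)²*44 + 8 = 16*44 + 8 = 704 + 8 = 712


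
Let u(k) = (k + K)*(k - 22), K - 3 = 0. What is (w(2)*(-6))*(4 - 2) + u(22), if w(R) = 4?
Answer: -48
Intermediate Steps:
K = 3 (K = 3 + 0 = 3)
u(k) = (-22 + k)*(3 + k) (u(k) = (k + 3)*(k - 22) = (3 + k)*(-22 + k) = (-22 + k)*(3 + k))
(w(2)*(-6))*(4 - 2) + u(22) = (4*(-6))*(4 - 2) + (-66 + 22² - 19*22) = -24*2 + (-66 + 484 - 418) = -48 + 0 = -48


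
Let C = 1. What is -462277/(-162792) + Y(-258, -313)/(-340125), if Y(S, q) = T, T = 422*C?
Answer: 52387755467/18456543000 ≈ 2.8384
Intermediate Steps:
T = 422 (T = 422*1 = 422)
Y(S, q) = 422
-462277/(-162792) + Y(-258, -313)/(-340125) = -462277/(-162792) + 422/(-340125) = -462277*(-1/162792) + 422*(-1/340125) = 462277/162792 - 422/340125 = 52387755467/18456543000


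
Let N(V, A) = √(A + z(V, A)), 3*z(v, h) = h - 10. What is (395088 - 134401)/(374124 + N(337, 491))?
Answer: 146293894782/209953150087 - 260687*√5862/419906300174 ≈ 0.69675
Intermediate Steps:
z(v, h) = -10/3 + h/3 (z(v, h) = (h - 10)/3 = (-10 + h)/3 = -10/3 + h/3)
N(V, A) = √(-10/3 + 4*A/3) (N(V, A) = √(A + (-10/3 + A/3)) = √(-10/3 + 4*A/3))
(395088 - 134401)/(374124 + N(337, 491)) = (395088 - 134401)/(374124 + √(-30 + 12*491)/3) = 260687/(374124 + √(-30 + 5892)/3) = 260687/(374124 + √5862/3)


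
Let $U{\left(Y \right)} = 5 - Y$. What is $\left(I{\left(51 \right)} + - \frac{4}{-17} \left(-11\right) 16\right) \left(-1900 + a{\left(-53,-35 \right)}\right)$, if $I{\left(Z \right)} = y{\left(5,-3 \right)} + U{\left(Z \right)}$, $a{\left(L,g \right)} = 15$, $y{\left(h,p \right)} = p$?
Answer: $\frac{2897245}{17} \approx 1.7043 \cdot 10^{5}$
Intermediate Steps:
$I{\left(Z \right)} = 2 - Z$ ($I{\left(Z \right)} = -3 - \left(-5 + Z\right) = 2 - Z$)
$\left(I{\left(51 \right)} + - \frac{4}{-17} \left(-11\right) 16\right) \left(-1900 + a{\left(-53,-35 \right)}\right) = \left(\left(2 - 51\right) + - \frac{4}{-17} \left(-11\right) 16\right) \left(-1900 + 15\right) = \left(\left(2 - 51\right) + \left(-4\right) \left(- \frac{1}{17}\right) \left(-11\right) 16\right) \left(-1885\right) = \left(-49 + \frac{4}{17} \left(-11\right) 16\right) \left(-1885\right) = \left(-49 - \frac{704}{17}\right) \left(-1885\right) = \left(- \frac{1537}{17}\right) \left(-1885\right) = \frac{2897245}{17}$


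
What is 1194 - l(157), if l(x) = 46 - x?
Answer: 1305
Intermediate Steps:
1194 - l(157) = 1194 - (46 - 1*157) = 1194 - (46 - 157) = 1194 - 1*(-111) = 1194 + 111 = 1305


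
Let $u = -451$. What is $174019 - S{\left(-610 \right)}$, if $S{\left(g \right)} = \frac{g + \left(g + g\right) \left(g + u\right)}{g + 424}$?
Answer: $\frac{5610224}{31} \approx 1.8098 \cdot 10^{5}$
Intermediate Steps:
$S{\left(g \right)} = \frac{g + 2 g \left(-451 + g\right)}{424 + g}$ ($S{\left(g \right)} = \frac{g + \left(g + g\right) \left(g - 451\right)}{g + 424} = \frac{g + 2 g \left(-451 + g\right)}{424 + g}$)
$174019 - S{\left(-610 \right)} = 174019 - - \frac{610 \left(-901 + 2 \left(-610\right)\right)}{424 - 610} = 174019 - - \frac{610 \left(-901 - 1220\right)}{-186} = 174019 - \left(-610\right) \left(- \frac{1}{186}\right) \left(-2121\right) = 174019 - - \frac{215635}{31} = 174019 + \frac{215635}{31} = \frac{5610224}{31}$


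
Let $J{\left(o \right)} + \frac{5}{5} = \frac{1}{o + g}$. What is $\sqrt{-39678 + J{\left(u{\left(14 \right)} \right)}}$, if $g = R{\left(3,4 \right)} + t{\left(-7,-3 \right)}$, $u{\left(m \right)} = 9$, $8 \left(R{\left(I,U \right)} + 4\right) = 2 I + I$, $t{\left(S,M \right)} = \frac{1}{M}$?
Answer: $\frac{i \sqrt{766634623}}{139} \approx 199.2 i$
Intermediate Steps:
$R{\left(I,U \right)} = -4 + \frac{3 I}{8}$ ($R{\left(I,U \right)} = -4 + \frac{2 I + I}{8} = -4 + \frac{3 I}{8}$)
$g = - \frac{77}{24}$ ($g = \left(-4 + \frac{3}{8} \cdot 3\right) + \frac{1}{-3} = \left(-4 + \frac{9}{8}\right) - \frac{1}{3} = - \frac{23}{8} - \frac{1}{3} = - \frac{77}{24} \approx -3.2083$)
$J{\left(o \right)} = -1 + \frac{1}{- \frac{77}{24} + o}$ ($J{\left(o \right)} = -1 + \frac{1}{o - \frac{77}{24}} = -1 + \frac{1}{- \frac{77}{24} + o}$)
$\sqrt{-39678 + J{\left(u{\left(14 \right)} \right)}} = \sqrt{-39678 + \frac{101 - 216}{-77 + 24 \cdot 9}} = \sqrt{-39678 + \frac{101 - 216}{-77 + 216}} = \sqrt{-39678 + \frac{1}{139} \left(-115\right)} = \sqrt{-39678 - \frac{115}{139}} = \sqrt{- \frac{5515357}{139}} = \frac{i \sqrt{766634623}}{139}$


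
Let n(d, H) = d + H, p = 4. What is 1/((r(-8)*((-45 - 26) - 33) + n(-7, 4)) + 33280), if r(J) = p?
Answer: 1/32861 ≈ 3.0431e-5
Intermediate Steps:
n(d, H) = H + d
r(J) = 4
1/((r(-8)*((-45 - 26) - 33) + n(-7, 4)) + 33280) = 1/((4*((-45 - 26) - 33) + (4 - 7)) + 33280) = 1/((4*(-71 - 33) - 3) + 33280) = 1/((4*(-104) - 3) + 33280) = 1/((-416 - 3) + 33280) = 1/(-419 + 33280) = 1/32861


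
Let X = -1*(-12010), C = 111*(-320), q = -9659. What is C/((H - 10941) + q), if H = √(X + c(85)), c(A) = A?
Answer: 146342400/84869581 + 7104*√12095/84869581 ≈ 1.7335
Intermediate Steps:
C = -35520
X = 12010
H = √12095 (H = √(12010 + 85) = √12095 ≈ 109.98)
C/((H - 10941) + q) = -35520/((√12095 - 10941) - 9659) = -35520/((-10941 + √12095) - 9659) = -35520/(-20600 + √12095)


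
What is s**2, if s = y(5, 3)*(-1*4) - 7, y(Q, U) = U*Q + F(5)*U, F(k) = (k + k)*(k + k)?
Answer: 1605289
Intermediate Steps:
F(k) = 4*k**2 (F(k) = (2*k)*(2*k) = 4*k**2)
y(Q, U) = 100*U + Q*U (y(Q, U) = U*Q + (4*5**2)*U = Q*U + (4*25)*U = Q*U + 100*U = 100*U + Q*U)
s = -1267 (s = (3*(100 + 5))*(-1*4) - 7 = (3*105)*(-4) - 7 = 315*(-4) - 7 = -1260 - 7 = -1267)
s**2 = (-1267)**2 = 1605289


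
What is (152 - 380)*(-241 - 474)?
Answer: 163020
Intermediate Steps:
(152 - 380)*(-241 - 474) = -228*(-715) = 163020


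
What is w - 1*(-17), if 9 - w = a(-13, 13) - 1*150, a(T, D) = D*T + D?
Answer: 332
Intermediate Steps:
a(T, D) = D + D*T
w = 315 (w = 9 - (13*(1 - 13) - 1*150) = 9 - (13*(-12) - 150) = 9 - (-156 - 150) = 9 - 1*(-306) = 9 + 306 = 315)
w - 1*(-17) = 315 - 1*(-17) = 315 + 17 = 332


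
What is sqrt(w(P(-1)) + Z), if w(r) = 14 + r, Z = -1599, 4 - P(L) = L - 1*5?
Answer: 15*I*sqrt(7) ≈ 39.686*I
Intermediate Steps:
P(L) = 9 - L (P(L) = 4 - (L - 1*5) = 4 - (L - 5) = 4 - (-5 + L) = 4 + (5 - L) = 9 - L)
sqrt(w(P(-1)) + Z) = sqrt((14 + (9 - 1*(-1))) - 1599) = sqrt((14 + (9 + 1)) - 1599) = sqrt((14 + 10) - 1599) = sqrt(24 - 1599) = sqrt(-1575) = 15*I*sqrt(7)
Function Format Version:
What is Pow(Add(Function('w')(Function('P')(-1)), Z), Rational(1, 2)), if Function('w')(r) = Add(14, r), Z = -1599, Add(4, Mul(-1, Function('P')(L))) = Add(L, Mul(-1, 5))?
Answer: Mul(15, I, Pow(7, Rational(1, 2))) ≈ Mul(39.686, I)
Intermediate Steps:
Function('P')(L) = Add(9, Mul(-1, L)) (Function('P')(L) = Add(4, Mul(-1, Add(L, Mul(-1, 5)))) = Add(4, Mul(-1, Add(L, -5))) = Add(4, Mul(-1, Add(-5, L))) = Add(4, Add(5, Mul(-1, L))) = Add(9, Mul(-1, L)))
Pow(Add(Function('w')(Function('P')(-1)), Z), Rational(1, 2)) = Pow(Add(Add(14, Add(9, Mul(-1, -1))), -1599), Rational(1, 2)) = Pow(Add(Add(14, Add(9, 1)), -1599), Rational(1, 2)) = Pow(Add(Add(14, 10), -1599), Rational(1, 2)) = Pow(Add(24, -1599), Rational(1, 2)) = Pow(-1575, Rational(1, 2)) = Mul(15, I, Pow(7, Rational(1, 2)))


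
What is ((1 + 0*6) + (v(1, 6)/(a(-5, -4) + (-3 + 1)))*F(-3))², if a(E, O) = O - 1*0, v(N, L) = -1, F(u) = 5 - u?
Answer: 49/9 ≈ 5.4444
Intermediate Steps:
a(E, O) = O (a(E, O) = O + 0 = O)
((1 + 0*6) + (v(1, 6)/(a(-5, -4) + (-3 + 1)))*F(-3))² = ((1 + 0*6) + (-1/(-4 + (-3 + 1)))*(5 - 1*(-3)))² = ((1 + 0) + (-1/(-4 - 2))*(5 + 3))² = (1 - 1/(-6)*8)² = (1 - 1*(-⅙)*8)² = (1 + (⅙)*8)² = (1 + 4/3)² = (7/3)² = 49/9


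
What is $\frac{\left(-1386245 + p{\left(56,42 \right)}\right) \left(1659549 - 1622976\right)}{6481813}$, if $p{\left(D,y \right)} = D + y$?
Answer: $- \frac{50695554231}{6481813} \approx -7821.2$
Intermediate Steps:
$\frac{\left(-1386245 + p{\left(56,42 \right)}\right) \left(1659549 - 1622976\right)}{6481813} = \frac{\left(-1386245 + \left(56 + 42\right)\right) \left(1659549 - 1622976\right)}{6481813} = \left(-1386245 + 98\right) \left(1659549 - 1622976\right) \frac{1}{6481813} = \left(-1386147\right) 36573 \cdot \frac{1}{6481813} = \left(-50695554231\right) \frac{1}{6481813} = - \frac{50695554231}{6481813}$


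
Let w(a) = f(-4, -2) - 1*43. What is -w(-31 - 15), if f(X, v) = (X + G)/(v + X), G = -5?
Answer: 83/2 ≈ 41.500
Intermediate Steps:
f(X, v) = (-5 + X)/(X + v) (f(X, v) = (X - 5)/(v + X) = (-5 + X)/(X + v))
w(a) = -83/2 (w(a) = (-5 - 4)/(-4 - 2) - 1*43 = -9/(-6) - 43 = -1/6*(-9) - 43 = 3/2 - 43 = -83/2)
-w(-31 - 15) = -1*(-83/2) = 83/2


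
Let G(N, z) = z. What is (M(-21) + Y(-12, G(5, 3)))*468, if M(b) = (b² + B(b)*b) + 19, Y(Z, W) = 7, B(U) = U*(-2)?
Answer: -194220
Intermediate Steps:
B(U) = -2*U
M(b) = 19 - b² (M(b) = (b² + (-2*b)*b) + 19 = (b² - 2*b²) + 19 = -b² + 19 = 19 - b²)
(M(-21) + Y(-12, G(5, 3)))*468 = ((19 - 1*(-21)²) + 7)*468 = ((19 - 1*441) + 7)*468 = ((19 - 441) + 7)*468 = (-422 + 7)*468 = -415*468 = -194220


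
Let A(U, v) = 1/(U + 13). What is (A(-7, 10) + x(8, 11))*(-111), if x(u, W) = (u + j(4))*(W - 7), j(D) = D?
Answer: -10693/2 ≈ -5346.5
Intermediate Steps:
x(u, W) = (-7 + W)*(4 + u) (x(u, W) = (u + 4)*(W - 7) = (4 + u)*(-7 + W) = (-7 + W)*(4 + u))
A(U, v) = 1/(13 + U)
(A(-7, 10) + x(8, 11))*(-111) = (1/(13 - 7) + (-28 - 7*8 + 4*11 + 11*8))*(-111) = (1/6 + (-28 - 56 + 44 + 88))*(-111) = (1/6 + 48)*(-111) = (289/6)*(-111) = -10693/2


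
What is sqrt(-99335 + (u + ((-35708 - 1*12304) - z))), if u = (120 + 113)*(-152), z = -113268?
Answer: I*sqrt(69495) ≈ 263.62*I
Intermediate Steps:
u = -35416 (u = 233*(-152) = -35416)
sqrt(-99335 + (u + ((-35708 - 1*12304) - z))) = sqrt(-99335 + (-35416 + ((-35708 - 1*12304) - 1*(-113268)))) = sqrt(-99335 + (-35416 + ((-35708 - 12304) + 113268))) = sqrt(-99335 + (-35416 + (-48012 + 113268))) = sqrt(-99335 + (-35416 + 65256)) = sqrt(-99335 + 29840) = sqrt(-69495) = I*sqrt(69495)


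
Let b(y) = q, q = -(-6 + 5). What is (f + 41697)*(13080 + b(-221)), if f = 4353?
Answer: 602380050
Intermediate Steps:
q = 1 (q = -1*(-1) = 1)
b(y) = 1
(f + 41697)*(13080 + b(-221)) = (4353 + 41697)*(13080 + 1) = 46050*13081 = 602380050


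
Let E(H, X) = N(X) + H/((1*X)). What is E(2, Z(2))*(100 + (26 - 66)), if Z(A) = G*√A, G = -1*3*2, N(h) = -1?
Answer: -60 - 10*√2 ≈ -74.142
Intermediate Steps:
G = -6 (G = -3*2 = -6)
Z(A) = -6*√A
E(H, X) = -1 + H/X (E(H, X) = -1 + H/((1*X)) = -1 + H/X)
E(2, Z(2))*(100 + (26 - 66)) = ((2 - (-6)*√2)/((-6*√2)))*(100 + (26 - 66)) = ((-√2/12)*(2 + 6*√2))*(100 - 40) = -√2*(2 + 6*√2)/12*60 = -5*√2*(2 + 6*√2)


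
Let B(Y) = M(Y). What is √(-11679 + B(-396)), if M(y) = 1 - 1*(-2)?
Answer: 2*I*√2919 ≈ 108.06*I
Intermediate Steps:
M(y) = 3 (M(y) = 1 + 2 = 3)
B(Y) = 3
√(-11679 + B(-396)) = √(-11679 + 3) = √(-11676) = 2*I*√2919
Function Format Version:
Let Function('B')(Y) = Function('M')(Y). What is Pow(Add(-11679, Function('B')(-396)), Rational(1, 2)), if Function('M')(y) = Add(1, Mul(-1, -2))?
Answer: Mul(2, I, Pow(2919, Rational(1, 2))) ≈ Mul(108.06, I)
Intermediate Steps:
Function('M')(y) = 3 (Function('M')(y) = Add(1, 2) = 3)
Function('B')(Y) = 3
Pow(Add(-11679, Function('B')(-396)), Rational(1, 2)) = Pow(Add(-11679, 3), Rational(1, 2)) = Pow(-11676, Rational(1, 2)) = Mul(2, I, Pow(2919, Rational(1, 2)))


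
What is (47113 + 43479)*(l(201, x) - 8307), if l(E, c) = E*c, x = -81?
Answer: -2227476096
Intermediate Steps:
(47113 + 43479)*(l(201, x) - 8307) = (47113 + 43479)*(201*(-81) - 8307) = 90592*(-16281 - 8307) = 90592*(-24588) = -2227476096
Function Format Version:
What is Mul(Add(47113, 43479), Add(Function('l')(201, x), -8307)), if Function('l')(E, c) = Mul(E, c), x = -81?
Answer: -2227476096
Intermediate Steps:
Mul(Add(47113, 43479), Add(Function('l')(201, x), -8307)) = Mul(Add(47113, 43479), Add(Mul(201, -81), -8307)) = Mul(90592, Add(-16281, -8307)) = Mul(90592, -24588) = -2227476096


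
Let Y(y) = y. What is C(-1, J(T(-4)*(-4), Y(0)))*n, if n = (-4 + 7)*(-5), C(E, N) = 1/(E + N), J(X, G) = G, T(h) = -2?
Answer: 15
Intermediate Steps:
n = -15 (n = 3*(-5) = -15)
C(-1, J(T(-4)*(-4), Y(0)))*n = -15/(-1 + 0) = -15/(-1) = -1*(-15) = 15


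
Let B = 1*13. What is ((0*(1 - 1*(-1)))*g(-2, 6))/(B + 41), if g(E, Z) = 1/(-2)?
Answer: 0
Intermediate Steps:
g(E, Z) = -1/2
B = 13
((0*(1 - 1*(-1)))*g(-2, 6))/(B + 41) = ((0*(1 - 1*(-1)))*(-1/2))/(13 + 41) = ((0*(1 + 1))*(-1/2))/54 = ((0*2)*(-1/2))*(1/54) = (0*(-1/2))*(1/54) = 0*(1/54) = 0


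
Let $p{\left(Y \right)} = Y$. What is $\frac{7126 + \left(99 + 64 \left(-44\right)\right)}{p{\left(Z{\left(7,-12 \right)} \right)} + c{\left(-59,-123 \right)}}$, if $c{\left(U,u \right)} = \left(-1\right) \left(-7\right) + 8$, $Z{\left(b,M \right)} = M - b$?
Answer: $- \frac{4409}{4} \approx -1102.3$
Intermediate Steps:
$c{\left(U,u \right)} = 15$ ($c{\left(U,u \right)} = 7 + 8 = 15$)
$\frac{7126 + \left(99 + 64 \left(-44\right)\right)}{p{\left(Z{\left(7,-12 \right)} \right)} + c{\left(-59,-123 \right)}} = \frac{7126 + \left(99 + 64 \left(-44\right)\right)}{\left(-12 - 7\right) + 15} = \frac{7126 + \left(99 - 2816\right)}{\left(-12 - 7\right) + 15} = \frac{7126 - 2717}{-19 + 15} = \frac{4409}{-4} = 4409 \left(- \frac{1}{4}\right) = - \frac{4409}{4}$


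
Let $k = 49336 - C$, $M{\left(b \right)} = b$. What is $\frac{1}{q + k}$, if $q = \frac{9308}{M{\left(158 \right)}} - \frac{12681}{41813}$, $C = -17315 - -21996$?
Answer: $\frac{3303227}{147699197588} \approx 2.2365 \cdot 10^{-5}$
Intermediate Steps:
$C = 4681$ ($C = -17315 + 21996 = 4681$)
$q = \frac{193595903}{3303227}$ ($q = \frac{9308}{158} - \frac{12681}{41813} = 9308 \cdot \frac{1}{158} - \frac{12681}{41813} = \frac{4654}{79} - \frac{12681}{41813} = \frac{193595903}{3303227} \approx 58.608$)
$k = 44655$ ($k = 49336 - 4681 = 44655$)
$\frac{1}{q + k} = \frac{1}{\frac{193595903}{3303227} + 44655} = \frac{1}{\frac{147699197588}{3303227}} = \frac{3303227}{147699197588}$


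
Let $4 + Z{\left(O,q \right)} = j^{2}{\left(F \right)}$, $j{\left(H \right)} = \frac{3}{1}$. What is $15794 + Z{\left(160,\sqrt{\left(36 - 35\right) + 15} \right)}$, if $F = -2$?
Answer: $15799$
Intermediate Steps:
$j{\left(H \right)} = 3$ ($j{\left(H \right)} = 3 \cdot 1 = 3$)
$Z{\left(O,q \right)} = 5$ ($Z{\left(O,q \right)} = -4 + 3^{2} = -4 + 9 = 5$)
$15794 + Z{\left(160,\sqrt{\left(36 - 35\right) + 15} \right)} = 15794 + 5 = 15799$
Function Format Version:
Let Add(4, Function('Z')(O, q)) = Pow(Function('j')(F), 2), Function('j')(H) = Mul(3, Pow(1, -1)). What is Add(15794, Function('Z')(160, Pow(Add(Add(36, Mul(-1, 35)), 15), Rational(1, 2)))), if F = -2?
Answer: 15799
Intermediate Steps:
Function('j')(H) = 3 (Function('j')(H) = Mul(3, 1) = 3)
Function('Z')(O, q) = 5 (Function('Z')(O, q) = Add(-4, Pow(3, 2)) = Add(-4, 9) = 5)
Add(15794, Function('Z')(160, Pow(Add(Add(36, Mul(-1, 35)), 15), Rational(1, 2)))) = Add(15794, 5) = 15799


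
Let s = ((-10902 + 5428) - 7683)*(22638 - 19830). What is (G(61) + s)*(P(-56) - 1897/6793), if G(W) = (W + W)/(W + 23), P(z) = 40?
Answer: -139560000840431/95102 ≈ -1.4675e+9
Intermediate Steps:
G(W) = 2*W/(23 + W) (G(W) = (2*W)/(23 + W) = 2*W/(23 + W))
s = -36944856 (s = (-5474 - 7683)*2808 = -13157*2808 = -36944856)
(G(61) + s)*(P(-56) - 1897/6793) = (2*61/(23 + 61) - 36944856)*(40 - 1897/6793) = (2*61/84 - 36944856)*(40 - 1897*1/6793) = (2*61*(1/84) - 36944856)*(40 - 1897/6793) = (61/42 - 36944856)*(269823/6793) = -1551683891/42*269823/6793 = -139560000840431/95102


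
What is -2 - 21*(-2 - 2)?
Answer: 82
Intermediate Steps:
-2 - 21*(-2 - 2) = -2 - 21*(-4) = -2 + 84 = 82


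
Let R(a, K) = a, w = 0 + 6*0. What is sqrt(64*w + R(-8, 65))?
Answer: 2*I*sqrt(2) ≈ 2.8284*I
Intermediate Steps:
w = 0 (w = 0 + 0 = 0)
sqrt(64*w + R(-8, 65)) = sqrt(64*0 - 8) = sqrt(0 - 8) = sqrt(-8) = 2*I*sqrt(2)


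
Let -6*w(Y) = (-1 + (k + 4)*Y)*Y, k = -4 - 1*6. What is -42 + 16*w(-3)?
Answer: 94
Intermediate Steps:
k = -10 (k = -4 - 6 = -10)
w(Y) = -Y*(-1 - 6*Y)/6 (w(Y) = -(-1 + (-10 + 4)*Y)*Y/6 = -(-1 - 6*Y)*Y/6 = -Y*(-1 - 6*Y)/6)
-42 + 16*w(-3) = -42 + 16*(-3*(1/6 - 3)) = -42 + 16*(-3*(-17/6)) = -42 + 16*(17/2) = -42 + 136 = 94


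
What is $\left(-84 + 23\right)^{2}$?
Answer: $3721$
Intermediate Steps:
$\left(-84 + 23\right)^{2} = \left(-61\right)^{2} = 3721$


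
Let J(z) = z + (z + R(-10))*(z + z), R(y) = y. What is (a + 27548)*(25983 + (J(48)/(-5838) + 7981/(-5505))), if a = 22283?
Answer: 990663595227266/765195 ≈ 1.2947e+9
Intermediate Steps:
J(z) = z + 2*z*(-10 + z) (J(z) = z + (z - 10)*(z + z) = z + (-10 + z)*(2*z) = z + 2*z*(-10 + z))
(a + 27548)*(25983 + (J(48)/(-5838) + 7981/(-5505))) = (22283 + 27548)*(25983 + ((48*(-19 + 2*48))/(-5838) + 7981/(-5505))) = 49831*(25983 + ((48*(-19 + 96))*(-1/5838) + 7981*(-1/5505))) = 49831*(25983 + ((48*77)*(-1/5838) - 7981/5505)) = 49831*(25983 + (3696*(-1/5838) - 7981/5505)) = 49831*(25983 + (-88/139 - 7981/5505)) = 49831*(25983 - 1593799/765195) = 49831*(19880467886/765195) = 990663595227266/765195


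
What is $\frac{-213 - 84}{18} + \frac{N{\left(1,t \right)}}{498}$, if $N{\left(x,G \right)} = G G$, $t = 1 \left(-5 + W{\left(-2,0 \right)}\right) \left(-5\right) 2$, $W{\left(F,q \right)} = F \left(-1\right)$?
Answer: $- \frac{2439}{166} \approx -14.693$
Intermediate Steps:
$W{\left(F,q \right)} = - F$
$t = 30$ ($t = 1 \left(-5 - -2\right) \left(-5\right) 2 = 1 \left(-5 + 2\right) \left(-5\right) 2 = 1 \left(-3\right) \left(-5\right) 2 = \left(-3\right) \left(-5\right) 2 = 15 \cdot 2 = 30$)
$N{\left(x,G \right)} = G^{2}$
$\frac{-213 - 84}{18} + \frac{N{\left(1,t \right)}}{498} = \frac{-213 - 84}{18} + \frac{30^{2}}{498} = \left(-213 - 84\right) \frac{1}{18} + 900 \cdot \frac{1}{498} = \left(-297\right) \frac{1}{18} + \frac{150}{83} = - \frac{33}{2} + \frac{150}{83} = - \frac{2439}{166}$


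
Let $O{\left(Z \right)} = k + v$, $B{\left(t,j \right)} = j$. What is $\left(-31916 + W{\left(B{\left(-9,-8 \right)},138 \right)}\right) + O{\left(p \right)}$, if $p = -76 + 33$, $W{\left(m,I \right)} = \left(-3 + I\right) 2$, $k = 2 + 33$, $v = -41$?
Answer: $-31652$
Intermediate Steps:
$k = 35$
$W{\left(m,I \right)} = -6 + 2 I$
$p = -43$
$O{\left(Z \right)} = -6$ ($O{\left(Z \right)} = 35 - 41 = -6$)
$\left(-31916 + W{\left(B{\left(-9,-8 \right)},138 \right)}\right) + O{\left(p \right)} = \left(-31916 + \left(-6 + 2 \cdot 138\right)\right) - 6 = \left(-31916 + \left(-6 + 276\right)\right) - 6 = \left(-31916 + 270\right) - 6 = -31646 - 6 = -31652$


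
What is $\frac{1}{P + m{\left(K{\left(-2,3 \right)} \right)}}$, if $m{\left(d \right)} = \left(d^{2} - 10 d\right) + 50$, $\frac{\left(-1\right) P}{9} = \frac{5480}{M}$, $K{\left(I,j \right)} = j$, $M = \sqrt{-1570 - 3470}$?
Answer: $\frac{203}{3384307} - \frac{822 i \sqrt{35}}{3384307} \approx 5.9983 \cdot 10^{-5} - 0.0014369 i$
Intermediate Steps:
$M = 12 i \sqrt{35}$ ($M = \sqrt{-5040} = 12 i \sqrt{35} \approx 70.993 i$)
$P = \frac{822 i \sqrt{35}}{7}$ ($P = - 9 \frac{5480}{12 i \sqrt{35}} = - 9 \cdot 5480 \left(- \frac{i \sqrt{35}}{420}\right) = - 9 \left(- \frac{274 i \sqrt{35}}{21}\right) = \frac{822 i \sqrt{35}}{7} \approx 694.72 i$)
$m{\left(d \right)} = 50 + d^{2} - 10 d$
$\frac{1}{P + m{\left(K{\left(-2,3 \right)} \right)}} = \frac{1}{\frac{822 i \sqrt{35}}{7} + \left(50 + 3^{2} - 30\right)} = \frac{1}{\frac{822 i \sqrt{35}}{7} + \left(50 + 9 - 30\right)} = \frac{1}{\frac{822 i \sqrt{35}}{7} + 29} = \frac{1}{29 + \frac{822 i \sqrt{35}}{7}}$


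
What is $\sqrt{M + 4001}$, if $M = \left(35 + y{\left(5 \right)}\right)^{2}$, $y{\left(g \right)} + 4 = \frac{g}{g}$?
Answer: $5 \sqrt{201} \approx 70.887$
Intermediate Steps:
$y{\left(g \right)} = -3$ ($y{\left(g \right)} = -4 + \frac{g}{g} = -4 + 1 = -3$)
$M = 1024$ ($M = \left(35 - 3\right)^{2} = 32^{2} = 1024$)
$\sqrt{M + 4001} = \sqrt{1024 + 4001} = \sqrt{5025} = 5 \sqrt{201}$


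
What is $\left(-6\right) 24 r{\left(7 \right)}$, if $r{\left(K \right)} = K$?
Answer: $-1008$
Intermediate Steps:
$\left(-6\right) 24 r{\left(7 \right)} = \left(-6\right) 24 \cdot 7 = \left(-144\right) 7 = -1008$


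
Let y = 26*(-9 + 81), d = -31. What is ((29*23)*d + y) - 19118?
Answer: -37923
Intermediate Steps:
y = 1872 (y = 26*72 = 1872)
((29*23)*d + y) - 19118 = ((29*23)*(-31) + 1872) - 19118 = (667*(-31) + 1872) - 19118 = (-20677 + 1872) - 19118 = -18805 - 19118 = -37923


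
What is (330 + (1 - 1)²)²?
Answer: 108900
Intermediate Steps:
(330 + (1 - 1)²)² = (330 + 0²)² = (330 + 0)² = 330² = 108900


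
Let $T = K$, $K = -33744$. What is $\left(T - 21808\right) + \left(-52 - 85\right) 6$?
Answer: $-56374$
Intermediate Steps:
$T = -33744$
$\left(T - 21808\right) + \left(-52 - 85\right) 6 = \left(-33744 - 21808\right) + \left(-52 - 85\right) 6 = -55552 - 822 = -56374$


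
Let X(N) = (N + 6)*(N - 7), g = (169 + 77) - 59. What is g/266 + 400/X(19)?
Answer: 1625/798 ≈ 2.0363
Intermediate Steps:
g = 187 (g = 246 - 59 = 187)
X(N) = (-7 + N)*(6 + N) (X(N) = (6 + N)*(-7 + N) = (-7 + N)*(6 + N))
g/266 + 400/X(19) = 187/266 + 400/(-42 + 19**2 - 1*19) = 187*(1/266) + 400/(-42 + 361 - 19) = 187/266 + 400/300 = 187/266 + 400*(1/300) = 187/266 + 4/3 = 1625/798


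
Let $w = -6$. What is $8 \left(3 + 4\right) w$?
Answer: $-336$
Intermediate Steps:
$8 \left(3 + 4\right) w = 8 \left(3 + 4\right) \left(-6\right) = 8 \cdot 7 \left(-6\right) = 56 \left(-6\right) = -336$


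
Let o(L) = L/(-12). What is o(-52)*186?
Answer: 806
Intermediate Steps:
o(L) = -L/12 (o(L) = L*(-1/12) = -L/12)
o(-52)*186 = -1/12*(-52)*186 = (13/3)*186 = 806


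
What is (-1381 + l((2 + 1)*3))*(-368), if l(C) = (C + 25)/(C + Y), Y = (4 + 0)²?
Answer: 12692688/25 ≈ 5.0771e+5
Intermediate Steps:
Y = 16 (Y = 4² = 16)
l(C) = (25 + C)/(16 + C) (l(C) = (C + 25)/(C + 16) = (25 + C)/(16 + C))
(-1381 + l((2 + 1)*3))*(-368) = (-1381 + (25 + (2 + 1)*3)/(16 + (2 + 1)*3))*(-368) = (-1381 + (25 + 3*3)/(16 + 3*3))*(-368) = (-1381 + (25 + 9)/(16 + 9))*(-368) = (-1381 + 34/25)*(-368) = -34491/25*(-368) = 12692688/25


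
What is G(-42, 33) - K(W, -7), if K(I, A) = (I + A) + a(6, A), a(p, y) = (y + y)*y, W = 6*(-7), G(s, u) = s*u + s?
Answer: -1477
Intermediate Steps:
G(s, u) = s + s*u
W = -42
a(p, y) = 2*y² (a(p, y) = (2*y)*y = 2*y²)
K(I, A) = A + I + 2*A² (K(I, A) = (I + A) + 2*A² = (A + I) + 2*A² = A + I + 2*A²)
G(-42, 33) - K(W, -7) = -42*(1 + 33) - (-7 - 42 + 2*(-7)²) = -42*34 - (-7 - 42 + 2*49) = -1428 - (-7 - 42 + 98) = -1428 - 1*49 = -1428 - 49 = -1477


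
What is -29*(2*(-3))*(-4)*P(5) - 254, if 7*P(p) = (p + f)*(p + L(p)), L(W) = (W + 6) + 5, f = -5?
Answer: -254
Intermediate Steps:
L(W) = 11 + W (L(W) = (6 + W) + 5 = 11 + W)
P(p) = (-5 + p)*(11 + 2*p)/7 (P(p) = ((p - 5)*(p + (11 + p)))/7 = ((-5 + p)*(11 + 2*p))/7 = (-5 + p)*(11 + 2*p)/7)
-29*(2*(-3))*(-4)*P(5) - 254 = -29*(2*(-3))*(-4)*(-55/7 + (⅐)*5 + (2/7)*5²) - 254 = -29*(-6*(-4))*(-55/7 + 5/7 + (2/7)*25) - 254 = -696*(-55/7 + 5/7 + 50/7) - 254 = -696*0 - 254 = -29*0 - 254 = 0 - 254 = -254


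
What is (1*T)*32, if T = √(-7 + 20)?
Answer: 32*√13 ≈ 115.38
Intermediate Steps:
T = √13 ≈ 3.6056
(1*T)*32 = (1*√13)*32 = √13*32 = 32*√13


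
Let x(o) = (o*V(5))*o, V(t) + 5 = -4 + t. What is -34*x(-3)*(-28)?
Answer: -34272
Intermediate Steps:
V(t) = -9 + t (V(t) = -5 + (-4 + t) = -9 + t)
x(o) = -4*o**2 (x(o) = (o*(-9 + 5))*o = (o*(-4))*o = (-4*o)*o = -4*o**2)
-34*x(-3)*(-28) = -(-136)*(-3)**2*(-28) = -(-136)*9*(-28) = -34*(-36)*(-28) = 1224*(-28) = -34272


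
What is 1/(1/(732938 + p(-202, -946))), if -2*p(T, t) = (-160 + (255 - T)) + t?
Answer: 1466525/2 ≈ 7.3326e+5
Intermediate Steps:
p(T, t) = -95/2 + T/2 - t/2 (p(T, t) = -((-160 + (255 - T)) + t)/2 = -((95 - T) + t)/2 = -(95 + t - T)/2 = -95/2 + T/2 - t/2)
1/(1/(732938 + p(-202, -946))) = 1/(1/(732938 + (-95/2 + (1/2)*(-202) - 1/2*(-946)))) = 1/(1/(732938 + (-95/2 - 101 + 473))) = 1/(1/(732938 + 649/2)) = 1/(1/(1466525/2)) = 1/(2/1466525) = 1466525/2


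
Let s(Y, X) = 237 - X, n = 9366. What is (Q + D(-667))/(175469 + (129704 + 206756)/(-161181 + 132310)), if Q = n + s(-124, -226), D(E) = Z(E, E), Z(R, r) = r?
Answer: 29390678/562847671 ≈ 0.052218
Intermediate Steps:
D(E) = E
Q = 9829 (Q = 9366 + (237 - 1*(-226)) = 9366 + (237 + 226) = 9366 + 463 = 9829)
(Q + D(-667))/(175469 + (129704 + 206756)/(-161181 + 132310)) = (9829 - 667)/(175469 + (129704 + 206756)/(-161181 + 132310)) = 9162/(175469 + 336460/(-28871)) = 9162/(175469 + 336460*(-1/28871)) = 9162/(175469 - 336460/28871) = 9162/(5065629039/28871) = 9162*(28871/5065629039) = 29390678/562847671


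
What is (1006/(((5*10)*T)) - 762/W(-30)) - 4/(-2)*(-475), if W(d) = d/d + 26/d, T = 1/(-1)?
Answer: -167128/25 ≈ -6685.1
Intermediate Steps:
T = -1
W(d) = 1 + 26/d
(1006/(((5*10)*T)) - 762/W(-30)) - 4/(-2)*(-475) = (1006/(((5*10)*(-1))) - 762*(-30/(26 - 30))) - 4/(-2)*(-475) = (1006/((50*(-1))) - 762/((-1/30*(-4)))) - 4*(-½)*(-475) = (1006/(-50) - 762/2/15) - (-2)*(-475) = (1006*(-1/50) - 762*15/2) - 1*950 = (-503/25 - 5715) - 950 = -143378/25 - 950 = -167128/25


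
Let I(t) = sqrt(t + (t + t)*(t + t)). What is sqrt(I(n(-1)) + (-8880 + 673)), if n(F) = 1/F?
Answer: sqrt(-8207 + sqrt(3)) ≈ 90.583*I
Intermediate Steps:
I(t) = sqrt(t + 4*t**2) (I(t) = sqrt(t + (2*t)*(2*t)) = sqrt(t + 4*t**2))
sqrt(I(n(-1)) + (-8880 + 673)) = sqrt(sqrt((1 + 4/(-1))/(-1)) + (-8880 + 673)) = sqrt(sqrt(-(1 + 4*(-1))) - 8207) = sqrt(sqrt(-(1 - 4)) - 8207) = sqrt(sqrt(-1*(-3)) - 8207) = sqrt(sqrt(3) - 8207) = sqrt(-8207 + sqrt(3))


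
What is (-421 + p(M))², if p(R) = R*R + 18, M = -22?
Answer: 6561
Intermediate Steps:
p(R) = 18 + R² (p(R) = R² + 18 = 18 + R²)
(-421 + p(M))² = (-421 + (18 + (-22)²))² = (-421 + (18 + 484))² = (-421 + 502)² = 81² = 6561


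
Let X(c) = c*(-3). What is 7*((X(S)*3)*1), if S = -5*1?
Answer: 315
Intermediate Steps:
S = -5
X(c) = -3*c
7*((X(S)*3)*1) = 7*((-3*(-5)*3)*1) = 7*((15*3)*1) = 7*(45*1) = 7*45 = 315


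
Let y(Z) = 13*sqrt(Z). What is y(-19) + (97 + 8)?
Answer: 105 + 13*I*sqrt(19) ≈ 105.0 + 56.666*I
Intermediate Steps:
y(-19) + (97 + 8) = 13*sqrt(-19) + (97 + 8) = 13*(I*sqrt(19)) + 105 = 13*I*sqrt(19) + 105 = 105 + 13*I*sqrt(19)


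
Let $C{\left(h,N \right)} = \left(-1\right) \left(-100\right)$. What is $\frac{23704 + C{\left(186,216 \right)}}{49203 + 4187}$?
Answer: $\frac{11902}{26695} \approx 0.44585$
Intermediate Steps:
$C{\left(h,N \right)} = 100$
$\frac{23704 + C{\left(186,216 \right)}}{49203 + 4187} = \frac{23704 + 100}{49203 + 4187} = \frac{23804}{53390} = 23804 \cdot \frac{1}{53390} = \frac{11902}{26695}$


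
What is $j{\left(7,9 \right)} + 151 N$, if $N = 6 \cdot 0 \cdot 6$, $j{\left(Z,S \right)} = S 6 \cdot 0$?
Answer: $0$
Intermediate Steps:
$j{\left(Z,S \right)} = 0$ ($j{\left(Z,S \right)} = 6 S 0 = 0$)
$N = 0$ ($N = 0 \cdot 6 = 0$)
$j{\left(7,9 \right)} + 151 N = 0 + 151 \cdot 0 = 0 + 0 = 0$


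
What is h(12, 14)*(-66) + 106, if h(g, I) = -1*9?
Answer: 700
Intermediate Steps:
h(g, I) = -9
h(12, 14)*(-66) + 106 = -9*(-66) + 106 = 594 + 106 = 700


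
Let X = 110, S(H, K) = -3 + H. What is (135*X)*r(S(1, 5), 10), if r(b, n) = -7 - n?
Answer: -252450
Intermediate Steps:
(135*X)*r(S(1, 5), 10) = (135*110)*(-7 - 1*10) = 14850*(-7 - 10) = 14850*(-17) = -252450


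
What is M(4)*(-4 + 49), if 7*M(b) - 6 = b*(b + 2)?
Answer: 1350/7 ≈ 192.86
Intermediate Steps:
M(b) = 6/7 + b*(2 + b)/7 (M(b) = 6/7 + (b*(b + 2))/7 = 6/7 + (b*(2 + b))/7 = 6/7 + b*(2 + b)/7)
M(4)*(-4 + 49) = (6/7 + (1/7)*4**2 + (2/7)*4)*(-4 + 49) = (6/7 + (1/7)*16 + 8/7)*45 = (6/7 + 16/7 + 8/7)*45 = (30/7)*45 = 1350/7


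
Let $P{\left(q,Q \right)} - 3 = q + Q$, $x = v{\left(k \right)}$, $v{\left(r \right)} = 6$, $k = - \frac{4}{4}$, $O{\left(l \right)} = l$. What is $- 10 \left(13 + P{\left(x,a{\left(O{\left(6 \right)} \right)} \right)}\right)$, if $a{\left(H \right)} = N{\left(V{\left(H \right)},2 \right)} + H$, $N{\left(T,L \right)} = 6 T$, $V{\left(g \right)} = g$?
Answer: $-640$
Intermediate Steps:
$k = -1$ ($k = \left(-4\right) \frac{1}{4} = -1$)
$x = 6$
$a{\left(H \right)} = 7 H$ ($a{\left(H \right)} = 6 H + H = 7 H$)
$P{\left(q,Q \right)} = 3 + Q + q$ ($P{\left(q,Q \right)} = 3 + \left(q + Q\right) = 3 + \left(Q + q\right) = 3 + Q + q$)
$- 10 \left(13 + P{\left(x,a{\left(O{\left(6 \right)} \right)} \right)}\right) = - 10 \left(13 + \left(3 + 7 \cdot 6 + 6\right)\right) = - 10 \left(13 + \left(3 + 42 + 6\right)\right) = - 10 \left(13 + 51\right) = \left(-10\right) 64 = -640$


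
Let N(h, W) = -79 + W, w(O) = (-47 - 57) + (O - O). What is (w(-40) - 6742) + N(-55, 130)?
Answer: -6795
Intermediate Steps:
w(O) = -104 (w(O) = -104 + 0 = -104)
(w(-40) - 6742) + N(-55, 130) = (-104 - 6742) + (-79 + 130) = -6846 + 51 = -6795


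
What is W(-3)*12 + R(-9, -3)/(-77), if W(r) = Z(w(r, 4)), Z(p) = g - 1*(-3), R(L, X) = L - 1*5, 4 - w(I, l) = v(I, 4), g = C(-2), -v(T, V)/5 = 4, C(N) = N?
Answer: 134/11 ≈ 12.182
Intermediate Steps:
v(T, V) = -20 (v(T, V) = -5*4 = -20)
g = -2
w(I, l) = 24 (w(I, l) = 4 - 1*(-20) = 4 + 20 = 24)
R(L, X) = -5 + L (R(L, X) = L - 5 = -5 + L)
Z(p) = 1 (Z(p) = -2 - 1*(-3) = -2 + 3 = 1)
W(r) = 1
W(-3)*12 + R(-9, -3)/(-77) = 1*12 + (-5 - 9)/(-77) = 12 - 14*(-1/77) = 12 + 2/11 = 134/11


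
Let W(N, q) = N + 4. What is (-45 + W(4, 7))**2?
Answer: 1369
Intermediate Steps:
W(N, q) = 4 + N
(-45 + W(4, 7))**2 = (-45 + (4 + 4))**2 = (-45 + 8)**2 = (-37)**2 = 1369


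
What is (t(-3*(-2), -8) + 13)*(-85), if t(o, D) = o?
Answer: -1615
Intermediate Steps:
(t(-3*(-2), -8) + 13)*(-85) = (-3*(-2) + 13)*(-85) = (6 + 13)*(-85) = 19*(-85) = -1615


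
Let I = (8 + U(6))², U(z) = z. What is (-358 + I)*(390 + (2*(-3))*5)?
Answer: -58320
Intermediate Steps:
I = 196 (I = (8 + 6)² = 14² = 196)
(-358 + I)*(390 + (2*(-3))*5) = (-358 + 196)*(390 + (2*(-3))*5) = -162*(390 - 6*5) = -162*(390 - 30) = -162*360 = -58320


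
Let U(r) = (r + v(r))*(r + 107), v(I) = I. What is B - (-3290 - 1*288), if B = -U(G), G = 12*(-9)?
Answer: 3362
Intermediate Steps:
G = -108
U(r) = 2*r*(107 + r) (U(r) = (r + r)*(r + 107) = (2*r)*(107 + r) = 2*r*(107 + r))
B = -216 (B = -2*(-108)*(107 - 108) = -2*(-108)*(-1) = -1*216 = -216)
B - (-3290 - 1*288) = -216 - (-3290 - 1*288) = -216 - (-3290 - 288) = -216 - 1*(-3578) = -216 + 3578 = 3362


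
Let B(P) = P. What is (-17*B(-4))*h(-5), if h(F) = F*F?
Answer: 1700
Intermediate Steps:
h(F) = F²
(-17*B(-4))*h(-5) = -17*(-4)*(-5)² = 68*25 = 1700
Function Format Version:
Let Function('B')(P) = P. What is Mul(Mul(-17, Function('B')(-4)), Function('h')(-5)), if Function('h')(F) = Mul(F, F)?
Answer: 1700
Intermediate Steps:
Function('h')(F) = Pow(F, 2)
Mul(Mul(-17, Function('B')(-4)), Function('h')(-5)) = Mul(Mul(-17, -4), Pow(-5, 2)) = Mul(68, 25) = 1700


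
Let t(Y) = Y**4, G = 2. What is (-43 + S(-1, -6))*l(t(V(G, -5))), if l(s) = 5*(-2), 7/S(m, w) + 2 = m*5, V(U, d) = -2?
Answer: 440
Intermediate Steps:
S(m, w) = 7/(-2 + 5*m) (S(m, w) = 7/(-2 + m*5) = 7/(-2 + 5*m))
l(s) = -10
(-43 + S(-1, -6))*l(t(V(G, -5))) = (-43 + 7/(-2 + 5*(-1)))*(-10) = (-43 + 7/(-2 - 5))*(-10) = (-43 + 7/(-7))*(-10) = (-43 + 7*(-1/7))*(-10) = (-43 - 1)*(-10) = -44*(-10) = 440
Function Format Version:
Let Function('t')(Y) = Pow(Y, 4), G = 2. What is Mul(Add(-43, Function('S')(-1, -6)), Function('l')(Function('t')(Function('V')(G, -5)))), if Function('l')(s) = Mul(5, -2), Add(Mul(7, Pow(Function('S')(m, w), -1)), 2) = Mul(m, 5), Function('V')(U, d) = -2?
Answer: 440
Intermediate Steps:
Function('S')(m, w) = Mul(7, Pow(Add(-2, Mul(5, m)), -1)) (Function('S')(m, w) = Mul(7, Pow(Add(-2, Mul(m, 5)), -1)) = Mul(7, Pow(Add(-2, Mul(5, m)), -1)))
Function('l')(s) = -10
Mul(Add(-43, Function('S')(-1, -6)), Function('l')(Function('t')(Function('V')(G, -5)))) = Mul(Add(-43, Mul(7, Pow(Add(-2, Mul(5, -1)), -1))), -10) = Mul(Add(-43, Mul(7, Pow(Add(-2, -5), -1))), -10) = Mul(Add(-43, Mul(7, Pow(-7, -1))), -10) = Mul(Add(-43, Mul(7, Rational(-1, 7))), -10) = Mul(Add(-43, -1), -10) = Mul(-44, -10) = 440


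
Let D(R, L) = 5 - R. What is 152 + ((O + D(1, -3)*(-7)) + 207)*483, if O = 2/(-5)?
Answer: 432079/5 ≈ 86416.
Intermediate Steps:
O = -2/5 (O = 2*(-1/5) = -2/5 ≈ -0.40000)
152 + ((O + D(1, -3)*(-7)) + 207)*483 = 152 + ((-2/5 + (5 - 1*1)*(-7)) + 207)*483 = 152 + ((-2/5 + (5 - 1)*(-7)) + 207)*483 = 152 + ((-2/5 + 4*(-7)) + 207)*483 = 152 + ((-2/5 - 28) + 207)*483 = 152 + (-142/5 + 207)*483 = 152 + (893/5)*483 = 152 + 431319/5 = 432079/5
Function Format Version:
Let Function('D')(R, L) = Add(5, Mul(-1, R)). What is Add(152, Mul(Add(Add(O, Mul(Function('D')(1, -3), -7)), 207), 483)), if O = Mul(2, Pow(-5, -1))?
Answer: Rational(432079, 5) ≈ 86416.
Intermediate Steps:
O = Rational(-2, 5) (O = Mul(2, Rational(-1, 5)) = Rational(-2, 5) ≈ -0.40000)
Add(152, Mul(Add(Add(O, Mul(Function('D')(1, -3), -7)), 207), 483)) = Add(152, Mul(Add(Add(Rational(-2, 5), Mul(Add(5, Mul(-1, 1)), -7)), 207), 483)) = Add(152, Mul(Add(Add(Rational(-2, 5), Mul(Add(5, -1), -7)), 207), 483)) = Add(152, Mul(Add(Add(Rational(-2, 5), Mul(4, -7)), 207), 483)) = Add(152, Mul(Add(Add(Rational(-2, 5), -28), 207), 483)) = Add(152, Mul(Add(Rational(-142, 5), 207), 483)) = Add(152, Mul(Rational(893, 5), 483)) = Add(152, Rational(431319, 5)) = Rational(432079, 5)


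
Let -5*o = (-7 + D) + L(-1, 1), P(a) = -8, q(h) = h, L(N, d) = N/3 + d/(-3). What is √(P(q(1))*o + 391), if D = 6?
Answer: √3495/3 ≈ 19.706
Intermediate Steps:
L(N, d) = -d/3 + N/3 (L(N, d) = N*(⅓) + d*(-⅓) = N/3 - d/3 = -d/3 + N/3)
o = ⅓ (o = -((-7 + 6) + (-⅓*1 + (⅓)*(-1)))/5 = -(-1 + (-⅓ - ⅓))/5 = -(-1 - ⅔)/5 = -⅕*(-5/3) = ⅓ ≈ 0.33333)
√(P(q(1))*o + 391) = √(-8*⅓ + 391) = √(-8/3 + 391) = √(1165/3) = √3495/3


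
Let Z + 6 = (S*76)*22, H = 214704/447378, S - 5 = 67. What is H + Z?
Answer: 8975780598/74563 ≈ 1.2038e+5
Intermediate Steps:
S = 72 (S = 5 + 67 = 72)
H = 35784/74563 (H = 214704*(1/447378) = 35784/74563 ≈ 0.47992)
Z = 120378 (Z = -6 + (72*76)*22 = -6 + 5472*22 = -6 + 120384 = 120378)
H + Z = 35784/74563 + 120378 = 8975780598/74563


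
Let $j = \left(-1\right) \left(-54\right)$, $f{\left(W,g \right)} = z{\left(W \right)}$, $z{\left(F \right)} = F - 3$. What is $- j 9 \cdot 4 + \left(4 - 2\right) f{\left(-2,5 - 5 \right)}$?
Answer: $-1954$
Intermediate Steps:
$z{\left(F \right)} = -3 + F$
$f{\left(W,g \right)} = -3 + W$
$j = 54$
$- j 9 \cdot 4 + \left(4 - 2\right) f{\left(-2,5 - 5 \right)} = \left(-1\right) 54 \cdot 9 \cdot 4 + \left(4 - 2\right) \left(-3 - 2\right) = \left(-54\right) 36 + 2 \left(-5\right) = -1944 - 10 = -1954$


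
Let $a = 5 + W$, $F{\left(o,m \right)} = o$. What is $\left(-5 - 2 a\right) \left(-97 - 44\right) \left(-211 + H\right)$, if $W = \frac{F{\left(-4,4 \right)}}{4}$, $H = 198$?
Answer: $-23829$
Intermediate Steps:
$W = -1$ ($W = - \frac{4}{4} = \left(-4\right) \frac{1}{4} = -1$)
$a = 4$ ($a = 5 - 1 = 4$)
$\left(-5 - 2 a\right) \left(-97 - 44\right) \left(-211 + H\right) = \left(-5 - 8\right) \left(-97 - 44\right) \left(-211 + 198\right) = \left(-5 - 8\right) \left(\left(-141\right) \left(-13\right)\right) = \left(-13\right) 1833 = -23829$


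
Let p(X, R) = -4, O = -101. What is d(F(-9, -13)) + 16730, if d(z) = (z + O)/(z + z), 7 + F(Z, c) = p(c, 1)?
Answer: 184086/11 ≈ 16735.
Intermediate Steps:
F(Z, c) = -11 (F(Z, c) = -7 - 4 = -11)
d(z) = (-101 + z)/(2*z) (d(z) = (z - 101)/(z + z) = (-101 + z)/((2*z)) = (-101 + z)*(1/(2*z)) = (-101 + z)/(2*z))
d(F(-9, -13)) + 16730 = (1/2)*(-101 - 11)/(-11) + 16730 = (1/2)*(-1/11)*(-112) + 16730 = 56/11 + 16730 = 184086/11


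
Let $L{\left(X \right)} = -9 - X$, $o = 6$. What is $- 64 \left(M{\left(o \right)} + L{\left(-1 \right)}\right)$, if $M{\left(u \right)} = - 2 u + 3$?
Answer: $1088$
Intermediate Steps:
$M{\left(u \right)} = 3 - 2 u$
$- 64 \left(M{\left(o \right)} + L{\left(-1 \right)}\right) = - 64 \left(\left(3 - 12\right) - 8\right) = - 64 \left(\left(3 - 12\right) + \left(-9 + 1\right)\right) = - 64 \left(-9 - 8\right) = \left(-64\right) \left(-17\right) = 1088$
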